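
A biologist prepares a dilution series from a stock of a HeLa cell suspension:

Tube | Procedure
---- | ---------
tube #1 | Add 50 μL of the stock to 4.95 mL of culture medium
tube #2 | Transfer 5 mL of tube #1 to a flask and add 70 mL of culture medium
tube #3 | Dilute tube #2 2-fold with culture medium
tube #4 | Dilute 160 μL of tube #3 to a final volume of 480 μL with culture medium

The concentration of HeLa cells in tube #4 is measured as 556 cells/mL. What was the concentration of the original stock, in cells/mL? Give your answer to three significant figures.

5.00 × 10^6 cells/mL

Step 1: 50 μL + 4.95 mL = 5000 μL total → factor 5000/50 = 100
Step 2: 5 mL + 70 mL = 75 mL total → factor 75/5 = 15
Step 3: 2-fold → factor 2
Step 4: 160 μL brought to 480 μL → factor 480/160 = 3
Overall dilution factor = 100 × 15 × 2 × 3 = 9000
Stock = 556 cells/mL × 9000 = 5.00 × 10^6 cells/mL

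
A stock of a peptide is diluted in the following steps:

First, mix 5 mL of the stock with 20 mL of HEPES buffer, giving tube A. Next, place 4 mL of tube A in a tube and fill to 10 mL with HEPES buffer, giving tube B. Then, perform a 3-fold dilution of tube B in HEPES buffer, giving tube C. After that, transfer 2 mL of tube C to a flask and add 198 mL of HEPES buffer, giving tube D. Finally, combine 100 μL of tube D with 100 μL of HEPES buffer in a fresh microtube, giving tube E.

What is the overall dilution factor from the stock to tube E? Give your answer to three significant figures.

Step 1: 5 mL + 20 mL = 25 mL total → factor 25/5 = 5
Step 2: 4 mL brought to 10 mL → factor 10/4 = 2.5
Step 3: 3-fold → factor 3
Step 4: 2 mL + 198 mL = 200 mL total → factor 200/2 = 100
Step 5: 100 μL + 100 μL = 200 μL total → factor 200/100 = 2
Overall dilution factor = 5 × 2.5 × 3 × 100 × 2 = 7500

7.50 × 10^3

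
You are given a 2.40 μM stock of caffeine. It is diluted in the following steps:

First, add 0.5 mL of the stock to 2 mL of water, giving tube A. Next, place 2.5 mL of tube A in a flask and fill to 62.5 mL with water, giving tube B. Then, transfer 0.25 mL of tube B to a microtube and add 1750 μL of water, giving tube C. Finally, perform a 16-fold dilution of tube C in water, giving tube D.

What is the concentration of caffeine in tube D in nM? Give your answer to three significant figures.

Step 1: 0.5 mL + 2 mL = 2.5 mL total → factor 2.5/0.5 = 5
Step 2: 2.5 mL brought to 62.5 mL → factor 62.5/2.5 = 25
Step 3: 0.25 mL + 1750 μL = 2 mL total → factor 2/0.25 = 8
Step 4: 16-fold → factor 16
Overall dilution factor = 5 × 25 × 8 × 16 = 16000
Final = 2.40 μM / 16000 = 0.0001500 μM = 0.150 nM

0.150 nM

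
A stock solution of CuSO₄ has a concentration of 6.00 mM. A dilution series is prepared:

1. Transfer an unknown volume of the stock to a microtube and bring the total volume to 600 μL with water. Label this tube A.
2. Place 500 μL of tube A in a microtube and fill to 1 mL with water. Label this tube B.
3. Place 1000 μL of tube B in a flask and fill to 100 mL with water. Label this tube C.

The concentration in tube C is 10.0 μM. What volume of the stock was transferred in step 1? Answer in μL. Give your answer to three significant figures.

Step 1: v brought to 600 μL → factor = 600 μL/v
Step 2: 500 μL brought to 1 mL → factor 1000/500 = 2
Step 3: 1000 μL brought to 100 mL → factor 1 × 10^5/1000 = 100
Product of known-step factors = 200
Overall factor = 6.00 mM / (10.0 μM) = 600
Step-1 factor = 600 / 200 = 3
v = 600 μL / 3 = 200 μL

200 μL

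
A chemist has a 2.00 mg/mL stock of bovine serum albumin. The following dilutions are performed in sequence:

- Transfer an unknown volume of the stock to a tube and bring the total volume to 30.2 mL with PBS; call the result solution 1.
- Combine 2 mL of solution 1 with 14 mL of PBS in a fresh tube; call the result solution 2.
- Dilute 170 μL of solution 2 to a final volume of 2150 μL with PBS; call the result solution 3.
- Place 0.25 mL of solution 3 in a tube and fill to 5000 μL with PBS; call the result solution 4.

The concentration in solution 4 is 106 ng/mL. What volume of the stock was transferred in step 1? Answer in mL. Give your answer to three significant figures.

Step 1: v brought to 30.2 mL → factor = 30.2 mL/v
Step 2: 2 mL + 14 mL = 16 mL total → factor 16/2 = 8
Step 3: 170 μL brought to 2150 μL → factor 2150/170 = 12.647
Step 4: 0.25 mL brought to 5000 μL → factor 5/0.25 = 20
Product of known-step factors = 2023.5
Overall factor = 2.00 mg/mL / (106 ng/mL) = 18868
Step-1 factor = 18868 / 2023.5 = 9.3243
v = 30.2 mL / 9.3243 = 3.24 mL

3.24 mL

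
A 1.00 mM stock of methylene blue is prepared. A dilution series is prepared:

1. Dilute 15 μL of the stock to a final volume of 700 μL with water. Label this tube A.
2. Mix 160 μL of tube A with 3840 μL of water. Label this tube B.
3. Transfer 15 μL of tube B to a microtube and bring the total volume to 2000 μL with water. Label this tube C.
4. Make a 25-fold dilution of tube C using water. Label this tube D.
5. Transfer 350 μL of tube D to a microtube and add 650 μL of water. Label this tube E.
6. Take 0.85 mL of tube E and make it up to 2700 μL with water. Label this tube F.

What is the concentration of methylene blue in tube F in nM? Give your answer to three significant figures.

0.0283 nM

Step 1: 15 μL brought to 700 μL → factor 700/15 = 46.667
Step 2: 160 μL + 3840 μL = 4000 μL total → factor 4000/160 = 25
Step 3: 15 μL brought to 2000 μL → factor 2000/15 = 133.33
Step 4: 25-fold → factor 25
Step 5: 350 μL + 650 μL = 1000 μL total → factor 1000/350 = 2.8571
Step 6: 0.85 mL brought to 2700 μL → factor 2.7/0.85 = 3.1765
Dilution factor through tube F = 46.667 × 25 × 133.33 × 25 × 2.8571 × 3.1765 = 3.5294 × 10^7
[tube F] = 1.00 mM / 3.5294 × 10^7 = 2.833 × 10^-8 mM = 0.0283 nM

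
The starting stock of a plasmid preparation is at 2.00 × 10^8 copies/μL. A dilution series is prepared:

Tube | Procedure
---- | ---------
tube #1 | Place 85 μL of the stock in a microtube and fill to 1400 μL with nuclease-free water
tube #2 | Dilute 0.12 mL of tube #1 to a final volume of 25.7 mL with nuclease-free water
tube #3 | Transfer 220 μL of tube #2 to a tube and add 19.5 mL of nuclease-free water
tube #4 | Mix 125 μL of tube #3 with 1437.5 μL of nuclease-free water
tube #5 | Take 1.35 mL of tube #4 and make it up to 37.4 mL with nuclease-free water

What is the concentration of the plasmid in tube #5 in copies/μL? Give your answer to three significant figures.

1.83 copies/μL

Step 1: 85 μL brought to 1400 μL → factor 1400/85 = 16.471
Step 2: 0.12 mL brought to 25.7 mL → factor 25.7/0.12 = 214.17
Step 3: 220 μL + 19.5 mL = 19720 μL total → factor 19720/220 = 89.636
Step 4: 125 μL + 1437.5 μL = 1562.5 μL total → factor 1562.5/125 = 12.5
Step 5: 1.35 mL brought to 37.4 mL → factor 37.4/1.35 = 27.704
Overall dilution factor = 16.471 × 214.17 × 89.636 × 12.5 × 27.704 = 1.0949 × 10^8
Final = 2.00 × 10^8 copies/μL / 1.0949 × 10^8 = 1.83 copies/μL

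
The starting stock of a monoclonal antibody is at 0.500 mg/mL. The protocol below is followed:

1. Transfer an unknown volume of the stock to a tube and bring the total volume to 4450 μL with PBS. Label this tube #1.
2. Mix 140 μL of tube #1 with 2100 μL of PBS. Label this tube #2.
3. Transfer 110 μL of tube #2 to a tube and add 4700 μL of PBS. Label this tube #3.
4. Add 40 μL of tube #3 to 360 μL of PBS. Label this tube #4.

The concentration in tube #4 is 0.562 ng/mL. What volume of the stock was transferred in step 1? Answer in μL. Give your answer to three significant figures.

Step 1: v brought to 4450 μL → factor = 4450 μL/v
Step 2: 140 μL + 2100 μL = 2240 μL total → factor 2240/140 = 16
Step 3: 110 μL + 4700 μL = 4810 μL total → factor 4810/110 = 43.727
Step 4: 40 μL + 360 μL = 400 μL total → factor 400/40 = 10
Product of known-step factors = 6996.4
Overall factor = 0.500 mg/mL / (0.562 ng/mL) = 8.8968 × 10^5
Step-1 factor = 8.8968 × 10^5 / 6996.4 = 127.16
v = 4450 μL / 127.16 = 35.0 μL

35.0 μL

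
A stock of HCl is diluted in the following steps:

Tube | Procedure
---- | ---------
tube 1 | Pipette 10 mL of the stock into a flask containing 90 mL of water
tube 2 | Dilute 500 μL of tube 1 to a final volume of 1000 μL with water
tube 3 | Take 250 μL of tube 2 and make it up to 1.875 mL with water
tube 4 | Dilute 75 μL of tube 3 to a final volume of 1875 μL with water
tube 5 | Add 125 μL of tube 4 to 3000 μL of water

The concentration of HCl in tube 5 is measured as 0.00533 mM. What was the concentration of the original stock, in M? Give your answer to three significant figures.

Step 1: 10 mL + 90 mL = 100 mL total → factor 100/10 = 10
Step 2: 500 μL brought to 1000 μL → factor 1000/500 = 2
Step 3: 250 μL brought to 1.875 mL → factor 1875/250 = 7.5
Step 4: 75 μL brought to 1875 μL → factor 1875/75 = 25
Step 5: 125 μL + 3000 μL = 3125 μL total → factor 3125/125 = 25
Overall dilution factor = 10 × 2 × 7.5 × 25 × 25 = 93750
Stock = 0.00533 mM × 93750 = 499.7 mM = 0.500 M

0.500 M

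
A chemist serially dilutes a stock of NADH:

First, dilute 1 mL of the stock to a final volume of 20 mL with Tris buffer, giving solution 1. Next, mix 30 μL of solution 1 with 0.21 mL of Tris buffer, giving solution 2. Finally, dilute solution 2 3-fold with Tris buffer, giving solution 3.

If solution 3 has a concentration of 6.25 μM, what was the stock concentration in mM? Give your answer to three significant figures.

3.00 mM

Step 1: 1 mL brought to 20 mL → factor 20/1 = 20
Step 2: 30 μL + 0.21 mL = 240 μL total → factor 240/30 = 8
Step 3: 3-fold → factor 3
Overall dilution factor = 20 × 8 × 3 = 480
Stock = 6.25 μM × 480 = 3000 μM = 3.00 mM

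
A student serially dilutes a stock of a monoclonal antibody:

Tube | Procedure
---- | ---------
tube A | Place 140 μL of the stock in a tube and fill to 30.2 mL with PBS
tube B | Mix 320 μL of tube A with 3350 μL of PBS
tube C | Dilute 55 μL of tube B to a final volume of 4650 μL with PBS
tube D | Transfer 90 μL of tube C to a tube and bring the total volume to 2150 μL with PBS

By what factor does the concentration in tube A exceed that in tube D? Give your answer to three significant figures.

Step 1: 140 μL brought to 30.2 mL → factor 30200/140 = 215.71
Step 2: 320 μL + 3350 μL = 3670 μL total → factor 3670/320 = 11.469
Step 3: 55 μL brought to 4650 μL → factor 4650/55 = 84.545
Step 4: 90 μL brought to 2150 μL → factor 2150/90 = 23.889
Dilution factor to tube A = 215.71; to tube D = 4.9967 × 10^6
[tube A]/[tube D] = (factor to tube D)/(factor to tube A) = 4.9967 × 10^6/215.71 = 2.32 × 10^4

2.32 × 10^4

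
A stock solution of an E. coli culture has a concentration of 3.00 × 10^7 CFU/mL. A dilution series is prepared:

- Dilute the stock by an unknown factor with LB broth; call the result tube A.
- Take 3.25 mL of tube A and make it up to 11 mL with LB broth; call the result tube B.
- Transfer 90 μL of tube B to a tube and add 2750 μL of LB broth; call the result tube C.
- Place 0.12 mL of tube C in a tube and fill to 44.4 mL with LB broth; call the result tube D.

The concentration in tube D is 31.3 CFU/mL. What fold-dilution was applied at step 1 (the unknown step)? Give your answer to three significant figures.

Step 1: unknown factor x
Step 2: 3.25 mL brought to 11 mL → factor 11/3.25 = 3.3846
Step 3: 90 μL + 2750 μL = 2840 μL total → factor 2840/90 = 31.556
Step 4: 0.12 mL brought to 44.4 mL → factor 44.4/0.12 = 370
Product of known-step factors = 39517
Overall factor = 3.00 × 10^7 CFU/mL / (31.3 CFU/mL) = 9.5847 × 10^5
x = 9.5847 × 10^5 / 39517 = 24.3

24.3-fold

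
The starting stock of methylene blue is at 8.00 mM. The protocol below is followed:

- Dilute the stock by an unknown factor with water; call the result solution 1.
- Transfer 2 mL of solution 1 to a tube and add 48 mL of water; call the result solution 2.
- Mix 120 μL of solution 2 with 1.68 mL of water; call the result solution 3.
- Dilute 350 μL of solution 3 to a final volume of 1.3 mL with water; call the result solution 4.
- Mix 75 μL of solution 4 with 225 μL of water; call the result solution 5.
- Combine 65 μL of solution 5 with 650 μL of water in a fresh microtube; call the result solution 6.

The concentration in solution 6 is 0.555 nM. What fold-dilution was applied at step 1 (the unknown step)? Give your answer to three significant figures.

Step 1: unknown factor x
Step 2: 2 mL + 48 mL = 50 mL total → factor 50/2 = 25
Step 3: 120 μL + 1.68 mL = 1800 μL total → factor 1800/120 = 15
Step 4: 350 μL brought to 1.3 mL → factor 1300/350 = 3.7143
Step 5: 75 μL + 225 μL = 300 μL total → factor 300/75 = 4
Step 6: 65 μL + 650 μL = 715 μL total → factor 715/65 = 11
Product of known-step factors = 61286
Overall factor = 8.00 mM / (0.555 nM) = 1.4414 × 10^7
x = 1.4414 × 10^7 / 61286 = 235

235-fold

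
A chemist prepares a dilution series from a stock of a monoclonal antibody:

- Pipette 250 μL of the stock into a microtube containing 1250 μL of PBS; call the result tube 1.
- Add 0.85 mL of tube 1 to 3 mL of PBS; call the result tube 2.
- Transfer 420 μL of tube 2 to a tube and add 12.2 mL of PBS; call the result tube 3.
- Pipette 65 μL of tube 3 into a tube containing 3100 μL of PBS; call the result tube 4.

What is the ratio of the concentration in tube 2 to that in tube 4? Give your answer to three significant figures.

Step 1: 250 μL + 1250 μL = 1500 μL total → factor 1500/250 = 6
Step 2: 0.85 mL + 3 mL = 3.85 mL total → factor 3.85/0.85 = 4.5294
Step 3: 420 μL + 12.2 mL = 12620 μL total → factor 12620/420 = 30.048
Step 4: 65 μL + 3100 μL = 3165 μL total → factor 3165/65 = 48.692
Dilution factor to tube 2 = 27.176; to tube 4 = 39762
[tube 2]/[tube 4] = (factor to tube 4)/(factor to tube 2) = 39762/27.176 = 1.46 × 10^3

1.46 × 10^3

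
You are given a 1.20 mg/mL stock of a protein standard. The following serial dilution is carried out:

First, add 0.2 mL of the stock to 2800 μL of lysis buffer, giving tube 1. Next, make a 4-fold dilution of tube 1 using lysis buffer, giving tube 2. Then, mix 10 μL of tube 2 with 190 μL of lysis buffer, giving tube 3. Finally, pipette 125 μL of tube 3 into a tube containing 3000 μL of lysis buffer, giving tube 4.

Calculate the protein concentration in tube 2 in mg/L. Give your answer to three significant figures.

Step 1: 0.2 mL + 2800 μL = 3 mL total → factor 3/0.2 = 15
Step 2: 4-fold → factor 4
Dilution factor through tube 2 = 15 × 4 = 60
[tube 2] = 1.20 mg/mL / 60 = 0.02000 mg/mL = 20.0 mg/L

20.0 mg/L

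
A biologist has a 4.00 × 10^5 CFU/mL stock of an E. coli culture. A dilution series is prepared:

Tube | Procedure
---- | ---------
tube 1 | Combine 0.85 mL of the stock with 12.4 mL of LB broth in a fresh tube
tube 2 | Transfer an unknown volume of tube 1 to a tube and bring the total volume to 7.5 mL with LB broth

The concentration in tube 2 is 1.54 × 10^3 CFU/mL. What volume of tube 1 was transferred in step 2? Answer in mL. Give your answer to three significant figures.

0.450 mL

Step 1: 0.85 mL + 12.4 mL = 13.25 mL total → factor 13.25/0.85 = 15.588
Step 2: v brought to 7.5 mL → factor = 7.5 mL/v
Product of known-step factors = 15.588
Overall factor = 4.00 × 10^5 CFU/mL / (1.54 × 10^3 CFU/mL) = 259.74
Step-2 factor = 259.74 / 15.588 = 16.663
v = 7.5 mL / 16.663 = 0.450 mL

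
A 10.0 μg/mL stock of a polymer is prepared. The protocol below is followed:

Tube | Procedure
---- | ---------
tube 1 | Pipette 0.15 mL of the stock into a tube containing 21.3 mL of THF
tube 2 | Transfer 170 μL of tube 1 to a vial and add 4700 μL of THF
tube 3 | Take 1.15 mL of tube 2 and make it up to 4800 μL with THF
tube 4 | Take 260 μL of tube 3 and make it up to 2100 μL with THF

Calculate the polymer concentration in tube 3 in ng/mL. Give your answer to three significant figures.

0.585 ng/mL

Step 1: 0.15 mL + 21.3 mL = 21.45 mL total → factor 21.45/0.15 = 143
Step 2: 170 μL + 4700 μL = 4870 μL total → factor 4870/170 = 28.647
Step 3: 1.15 mL brought to 4800 μL → factor 4.8/1.15 = 4.1739
Dilution factor through tube 3 = 143 × 28.647 × 4.1739 = 17099
[tube 3] = 10.0 μg/mL / 17099 = 0.0005848 μg/mL = 0.585 ng/mL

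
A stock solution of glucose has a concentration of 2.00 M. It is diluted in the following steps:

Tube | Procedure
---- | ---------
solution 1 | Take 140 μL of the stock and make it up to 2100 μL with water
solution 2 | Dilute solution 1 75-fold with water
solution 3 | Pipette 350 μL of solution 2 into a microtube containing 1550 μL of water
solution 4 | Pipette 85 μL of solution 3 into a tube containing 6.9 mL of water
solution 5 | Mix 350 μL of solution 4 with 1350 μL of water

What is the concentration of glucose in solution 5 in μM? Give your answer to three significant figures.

Step 1: 140 μL brought to 2100 μL → factor 2100/140 = 15
Step 2: 75-fold → factor 75
Step 3: 350 μL + 1550 μL = 1900 μL total → factor 1900/350 = 5.4286
Step 4: 85 μL + 6.9 mL = 6985 μL total → factor 6985/85 = 82.176
Step 5: 350 μL + 1350 μL = 1700 μL total → factor 1700/350 = 4.8571
Overall dilution factor = 15 × 75 × 5.4286 × 82.176 × 4.8571 = 2.4376 × 10^6
Final = 2.00 M / 2.4376 × 10^6 = 8.205 × 10^-7 M = 0.820 μM

0.820 μM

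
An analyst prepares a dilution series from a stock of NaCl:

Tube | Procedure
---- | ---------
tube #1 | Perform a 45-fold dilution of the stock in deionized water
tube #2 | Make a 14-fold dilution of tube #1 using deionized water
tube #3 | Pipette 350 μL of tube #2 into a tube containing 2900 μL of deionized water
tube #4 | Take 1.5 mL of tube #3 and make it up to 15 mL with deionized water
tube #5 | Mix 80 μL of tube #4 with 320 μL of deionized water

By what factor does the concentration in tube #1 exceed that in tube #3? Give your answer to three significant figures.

130

Step 1: 45-fold → factor 45
Step 2: 14-fold → factor 14
Step 3: 350 μL + 2900 μL = 3250 μL total → factor 3250/350 = 9.2857
Dilution factor to tube #1 = 45; to tube #3 = 5850
[tube #1]/[tube #3] = (factor to tube #3)/(factor to tube #1) = 5850/45 = 130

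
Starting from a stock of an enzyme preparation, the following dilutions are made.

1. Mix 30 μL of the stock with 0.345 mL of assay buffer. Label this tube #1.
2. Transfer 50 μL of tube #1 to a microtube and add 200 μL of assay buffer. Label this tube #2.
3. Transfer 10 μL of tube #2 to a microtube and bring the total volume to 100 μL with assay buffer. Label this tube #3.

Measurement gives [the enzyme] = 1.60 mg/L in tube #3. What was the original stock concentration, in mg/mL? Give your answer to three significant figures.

Step 1: 30 μL + 0.345 mL = 375 μL total → factor 375/30 = 12.5
Step 2: 50 μL + 200 μL = 250 μL total → factor 250/50 = 5
Step 3: 10 μL brought to 100 μL → factor 100/10 = 10
Overall dilution factor = 12.5 × 5 × 10 = 625
Stock = 1.60 mg/L × 625 = 1000 mg/L = 1.00 mg/mL

1.00 mg/mL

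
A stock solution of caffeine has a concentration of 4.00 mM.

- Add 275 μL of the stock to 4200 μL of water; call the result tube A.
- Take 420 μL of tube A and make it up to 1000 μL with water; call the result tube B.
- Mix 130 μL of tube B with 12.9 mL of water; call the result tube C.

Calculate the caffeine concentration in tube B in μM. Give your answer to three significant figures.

103 μM

Step 1: 275 μL + 4200 μL = 4475 μL total → factor 4475/275 = 16.273
Step 2: 420 μL brought to 1000 μL → factor 1000/420 = 2.381
Dilution factor through tube B = 16.273 × 2.381 = 38.745
[tube B] = 4.00 mM / 38.745 = 0.1032 mM = 103 μM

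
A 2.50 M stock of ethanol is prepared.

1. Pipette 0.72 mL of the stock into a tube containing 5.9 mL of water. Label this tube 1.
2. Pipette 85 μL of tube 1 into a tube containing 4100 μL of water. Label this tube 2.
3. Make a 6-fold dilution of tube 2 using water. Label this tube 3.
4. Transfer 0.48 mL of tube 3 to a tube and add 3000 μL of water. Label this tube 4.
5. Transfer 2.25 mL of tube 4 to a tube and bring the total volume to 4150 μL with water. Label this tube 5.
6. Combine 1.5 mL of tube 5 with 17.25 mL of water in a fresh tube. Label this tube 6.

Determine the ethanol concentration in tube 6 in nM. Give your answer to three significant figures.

Step 1: 0.72 mL + 5.9 mL = 6.62 mL total → factor 6.62/0.72 = 9.1944
Step 2: 85 μL + 4100 μL = 4185 μL total → factor 4185/85 = 49.235
Step 3: 6-fold → factor 6
Step 4: 0.48 mL + 3000 μL = 3.48 mL total → factor 3.48/0.48 = 7.25
Step 5: 2.25 mL brought to 4150 μL → factor 4.15/2.25 = 1.8444
Step 6: 1.5 mL + 17.25 mL = 18.75 mL total → factor 18.75/1.5 = 12.5
Overall dilution factor = 9.1944 × 49.235 × 6 × 7.25 × 1.8444 × 12.5 = 4.5401 × 10^5
Final = 2.50 M / 4.5401 × 10^5 = 5.506 × 10^-6 M = 5.51 × 10^3 nM

5.51 × 10^3 nM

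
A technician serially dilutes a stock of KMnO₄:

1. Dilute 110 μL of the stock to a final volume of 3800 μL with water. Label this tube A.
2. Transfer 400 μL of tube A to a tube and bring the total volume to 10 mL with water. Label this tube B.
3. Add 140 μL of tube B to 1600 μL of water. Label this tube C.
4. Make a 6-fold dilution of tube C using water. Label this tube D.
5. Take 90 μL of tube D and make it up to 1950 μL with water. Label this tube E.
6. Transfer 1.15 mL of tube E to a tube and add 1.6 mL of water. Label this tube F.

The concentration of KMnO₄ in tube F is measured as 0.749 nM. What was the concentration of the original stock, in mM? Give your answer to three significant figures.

2.50 mM

Step 1: 110 μL brought to 3800 μL → factor 3800/110 = 34.545
Step 2: 400 μL brought to 10 mL → factor 10000/400 = 25
Step 3: 140 μL + 1600 μL = 1740 μL total → factor 1740/140 = 12.429
Step 4: 6-fold → factor 6
Step 5: 90 μL brought to 1950 μL → factor 1950/90 = 21.667
Step 6: 1.15 mL + 1.6 mL = 2.75 mL total → factor 2.75/1.15 = 2.3913
Overall dilution factor = 34.545 × 25 × 12.429 × 6 × 21.667 × 2.3913 = 3.3368 × 10^6
Stock = 0.749 nM × 3.3368 × 10^6 = 2.499 × 10^6 nM = 2.50 mM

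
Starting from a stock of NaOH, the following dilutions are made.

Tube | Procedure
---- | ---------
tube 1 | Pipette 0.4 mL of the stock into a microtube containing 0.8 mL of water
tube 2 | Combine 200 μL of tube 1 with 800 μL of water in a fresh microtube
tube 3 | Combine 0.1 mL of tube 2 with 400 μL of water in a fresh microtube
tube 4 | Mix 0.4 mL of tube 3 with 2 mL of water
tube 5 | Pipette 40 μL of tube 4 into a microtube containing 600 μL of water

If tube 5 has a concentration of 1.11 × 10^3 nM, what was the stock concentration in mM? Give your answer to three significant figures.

7.99 mM

Step 1: 0.4 mL + 0.8 mL = 1.2 mL total → factor 1.2/0.4 = 3
Step 2: 200 μL + 800 μL = 1000 μL total → factor 1000/200 = 5
Step 3: 0.1 mL + 400 μL = 0.5 mL total → factor 0.5/0.1 = 5
Step 4: 0.4 mL + 2 mL = 2.4 mL total → factor 2.4/0.4 = 6
Step 5: 40 μL + 600 μL = 640 μL total → factor 640/40 = 16
Overall dilution factor = 3 × 5 × 5 × 6 × 16 = 7200
Stock = 1.11 × 10^3 nM × 7200 = 7.992 × 10^6 nM = 7.99 mM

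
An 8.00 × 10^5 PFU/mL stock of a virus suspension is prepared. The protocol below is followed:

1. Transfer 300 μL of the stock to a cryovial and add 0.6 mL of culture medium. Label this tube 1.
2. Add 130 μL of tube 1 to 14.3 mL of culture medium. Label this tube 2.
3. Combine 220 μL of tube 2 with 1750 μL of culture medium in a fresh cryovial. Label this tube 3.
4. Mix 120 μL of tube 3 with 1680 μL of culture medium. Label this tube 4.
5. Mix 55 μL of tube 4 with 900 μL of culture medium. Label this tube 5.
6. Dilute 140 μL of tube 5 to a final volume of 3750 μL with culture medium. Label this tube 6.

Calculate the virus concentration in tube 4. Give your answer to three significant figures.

17.9 PFU/mL

Step 1: 300 μL + 0.6 mL = 900 μL total → factor 900/300 = 3
Step 2: 130 μL + 14.3 mL = 14430 μL total → factor 14430/130 = 111
Step 3: 220 μL + 1750 μL = 1970 μL total → factor 1970/220 = 8.9545
Step 4: 120 μL + 1680 μL = 1800 μL total → factor 1800/120 = 15
Dilution factor through tube 4 = 3 × 111 × 8.9545 × 15 = 44728
[tube 4] = 8.00 × 10^5 PFU/mL / 44728 = 17.9 PFU/mL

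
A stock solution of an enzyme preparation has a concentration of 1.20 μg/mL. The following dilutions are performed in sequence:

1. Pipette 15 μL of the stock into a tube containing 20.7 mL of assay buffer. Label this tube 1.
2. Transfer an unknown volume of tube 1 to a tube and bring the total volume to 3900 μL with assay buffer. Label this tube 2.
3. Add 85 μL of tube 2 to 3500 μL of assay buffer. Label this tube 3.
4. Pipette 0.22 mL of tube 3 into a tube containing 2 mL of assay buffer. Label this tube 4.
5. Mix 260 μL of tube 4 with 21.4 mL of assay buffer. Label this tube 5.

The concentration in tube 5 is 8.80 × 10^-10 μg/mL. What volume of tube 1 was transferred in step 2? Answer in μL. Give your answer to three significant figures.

140 μL

Step 1: 15 μL + 20.7 mL = 20715 μL total → factor 20715/15 = 1381
Step 2: v brought to 3900 μL → factor = 3900 μL/v
Step 3: 85 μL + 3500 μL = 3585 μL total → factor 3585/85 = 42.176
Step 4: 0.22 mL + 2 mL = 2.22 mL total → factor 2.22/0.22 = 10.091
Step 5: 260 μL + 21.4 mL = 21660 μL total → factor 21660/260 = 83.308
Product of known-step factors = 4.8964 × 10^7
Overall factor = 1.20 μg/mL / (8.80 × 10^-10 μg/mL) = 1.3636 × 10^9
Step-2 factor = 1.3636 × 10^9 / 4.8964 × 10^7 = 27.85
v = 3900 μL / 27.85 = 140 μL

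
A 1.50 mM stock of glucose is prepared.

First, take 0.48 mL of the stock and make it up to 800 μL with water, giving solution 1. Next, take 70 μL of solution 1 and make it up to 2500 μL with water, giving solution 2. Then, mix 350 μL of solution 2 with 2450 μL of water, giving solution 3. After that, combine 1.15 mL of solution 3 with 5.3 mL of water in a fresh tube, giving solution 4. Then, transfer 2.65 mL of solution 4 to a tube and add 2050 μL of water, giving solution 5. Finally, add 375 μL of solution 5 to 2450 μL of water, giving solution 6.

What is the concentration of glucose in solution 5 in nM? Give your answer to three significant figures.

Step 1: 0.48 mL brought to 800 μL → factor 0.8/0.48 = 1.6667
Step 2: 70 μL brought to 2500 μL → factor 2500/70 = 35.714
Step 3: 350 μL + 2450 μL = 2800 μL total → factor 2800/350 = 8
Step 4: 1.15 mL + 5.3 mL = 6.45 mL total → factor 6.45/1.15 = 5.6087
Step 5: 2.65 mL + 2050 μL = 4.7 mL total → factor 4.7/2.65 = 1.7736
Dilution factor through solution 5 = 1.6667 × 35.714 × 8 × 5.6087 × 1.7736 = 4736.9
[solution 5] = 1.50 mM / 4736.9 = 0.0003167 mM = 317 nM

317 nM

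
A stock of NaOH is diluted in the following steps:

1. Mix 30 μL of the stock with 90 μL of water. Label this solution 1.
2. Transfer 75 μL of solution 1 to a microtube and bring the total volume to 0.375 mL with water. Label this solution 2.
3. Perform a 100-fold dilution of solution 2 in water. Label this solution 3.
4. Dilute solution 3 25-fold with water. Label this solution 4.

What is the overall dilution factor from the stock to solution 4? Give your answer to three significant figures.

Step 1: 30 μL + 90 μL = 120 μL total → factor 120/30 = 4
Step 2: 75 μL brought to 0.375 mL → factor 375/75 = 5
Step 3: 100-fold → factor 100
Step 4: 25-fold → factor 25
Overall dilution factor = 4 × 5 × 100 × 25 = 50000

5.00 × 10^4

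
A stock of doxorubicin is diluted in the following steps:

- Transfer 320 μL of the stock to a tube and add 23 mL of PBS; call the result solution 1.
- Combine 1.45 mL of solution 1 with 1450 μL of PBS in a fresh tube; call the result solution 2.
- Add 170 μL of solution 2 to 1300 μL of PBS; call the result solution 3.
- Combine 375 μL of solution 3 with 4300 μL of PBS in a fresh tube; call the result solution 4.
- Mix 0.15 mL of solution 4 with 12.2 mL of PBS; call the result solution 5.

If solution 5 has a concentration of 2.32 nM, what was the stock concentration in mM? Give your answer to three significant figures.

3.00 mM

Step 1: 320 μL + 23 mL = 23320 μL total → factor 23320/320 = 72.875
Step 2: 1.45 mL + 1450 μL = 2.9 mL total → factor 2.9/1.45 = 2
Step 3: 170 μL + 1300 μL = 1470 μL total → factor 1470/170 = 8.6471
Step 4: 375 μL + 4300 μL = 4675 μL total → factor 4675/375 = 12.467
Step 5: 0.15 mL + 12.2 mL = 12.35 mL total → factor 12.35/0.15 = 82.333
Overall dilution factor = 72.875 × 2 × 8.6471 × 12.467 × 82.333 = 1.2936 × 10^6
Stock = 2.32 nM × 1.2936 × 10^6 = 3.001 × 10^6 nM = 3.00 mM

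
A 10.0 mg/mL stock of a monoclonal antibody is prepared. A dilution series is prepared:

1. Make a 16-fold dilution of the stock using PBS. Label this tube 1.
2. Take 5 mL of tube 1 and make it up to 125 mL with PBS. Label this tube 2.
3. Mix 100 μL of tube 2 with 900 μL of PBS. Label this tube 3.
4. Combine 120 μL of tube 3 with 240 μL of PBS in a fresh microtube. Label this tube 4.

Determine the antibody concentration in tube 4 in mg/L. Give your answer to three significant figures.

Step 1: 16-fold → factor 16
Step 2: 5 mL brought to 125 mL → factor 125/5 = 25
Step 3: 100 μL + 900 μL = 1000 μL total → factor 1000/100 = 10
Step 4: 120 μL + 240 μL = 360 μL total → factor 360/120 = 3
Overall dilution factor = 16 × 25 × 10 × 3 = 12000
Final = 10.0 mg/mL / 12000 = 0.0008333 mg/mL = 0.833 mg/L

0.833 mg/L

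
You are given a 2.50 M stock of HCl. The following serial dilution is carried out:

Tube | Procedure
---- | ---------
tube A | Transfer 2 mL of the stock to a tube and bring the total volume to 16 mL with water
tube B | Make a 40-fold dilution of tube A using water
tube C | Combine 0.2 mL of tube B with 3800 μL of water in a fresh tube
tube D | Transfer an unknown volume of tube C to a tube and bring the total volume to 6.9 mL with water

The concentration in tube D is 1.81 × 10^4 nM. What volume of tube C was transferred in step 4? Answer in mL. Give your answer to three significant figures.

Step 1: 2 mL brought to 16 mL → factor 16/2 = 8
Step 2: 40-fold → factor 40
Step 3: 0.2 mL + 3800 μL = 4 mL total → factor 4/0.2 = 20
Step 4: v brought to 6.9 mL → factor = 6.9 mL/v
Product of known-step factors = 6400
Overall factor = 2.50 M / (1.81 × 10^4 nM) = 1.3812 × 10^5
Step-4 factor = 1.3812 × 10^5 / 6400 = 21.581
v = 6.9 mL / 21.581 = 0.320 mL

0.320 mL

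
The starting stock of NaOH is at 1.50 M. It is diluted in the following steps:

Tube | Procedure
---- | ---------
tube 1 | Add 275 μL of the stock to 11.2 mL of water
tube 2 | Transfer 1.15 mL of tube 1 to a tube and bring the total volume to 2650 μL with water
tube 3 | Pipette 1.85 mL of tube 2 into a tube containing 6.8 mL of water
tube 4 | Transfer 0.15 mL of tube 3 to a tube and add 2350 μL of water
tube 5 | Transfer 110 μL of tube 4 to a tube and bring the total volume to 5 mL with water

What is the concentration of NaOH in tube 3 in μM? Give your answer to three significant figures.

3.34 × 10^3 μM

Step 1: 275 μL + 11.2 mL = 11475 μL total → factor 11475/275 = 41.727
Step 2: 1.15 mL brought to 2650 μL → factor 2.65/1.15 = 2.3043
Step 3: 1.85 mL + 6.8 mL = 8.65 mL total → factor 8.65/1.85 = 4.6757
Dilution factor through tube 3 = 41.727 × 2.3043 × 4.6757 = 449.59
[tube 3] = 1.50 M / 449.59 = 0.003336 M = 3.34 × 10^3 μM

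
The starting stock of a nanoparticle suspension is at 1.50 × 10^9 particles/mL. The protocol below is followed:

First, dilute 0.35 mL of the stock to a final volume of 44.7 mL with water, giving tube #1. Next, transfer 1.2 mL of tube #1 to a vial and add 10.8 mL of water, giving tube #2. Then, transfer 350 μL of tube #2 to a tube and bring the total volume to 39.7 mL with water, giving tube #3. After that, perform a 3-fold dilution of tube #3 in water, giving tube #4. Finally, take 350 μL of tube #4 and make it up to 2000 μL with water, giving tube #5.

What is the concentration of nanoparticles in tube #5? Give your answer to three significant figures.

Step 1: 0.35 mL brought to 44.7 mL → factor 44.7/0.35 = 127.71
Step 2: 1.2 mL + 10.8 mL = 12 mL total → factor 12/1.2 = 10
Step 3: 350 μL brought to 39.7 mL → factor 39700/350 = 113.43
Step 4: 3-fold → factor 3
Step 5: 350 μL brought to 2000 μL → factor 2000/350 = 5.7143
Overall dilution factor = 127.71 × 10 × 113.43 × 3 × 5.7143 = 2.4834 × 10^6
Final = 1.50 × 10^9 particles/mL / 2.4834 × 10^6 = 604 particles/mL

604 particles/mL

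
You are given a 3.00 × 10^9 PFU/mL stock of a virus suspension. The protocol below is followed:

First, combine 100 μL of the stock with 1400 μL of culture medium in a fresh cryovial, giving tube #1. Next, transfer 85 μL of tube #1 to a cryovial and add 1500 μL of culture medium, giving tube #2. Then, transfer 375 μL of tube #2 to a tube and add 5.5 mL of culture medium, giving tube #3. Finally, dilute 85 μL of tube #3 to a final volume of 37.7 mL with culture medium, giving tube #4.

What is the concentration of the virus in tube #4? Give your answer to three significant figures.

1.54 × 10^3 PFU/mL

Step 1: 100 μL + 1400 μL = 1500 μL total → factor 1500/100 = 15
Step 2: 85 μL + 1500 μL = 1585 μL total → factor 1585/85 = 18.647
Step 3: 375 μL + 5.5 mL = 5875 μL total → factor 5875/375 = 15.667
Step 4: 85 μL brought to 37.7 mL → factor 37700/85 = 443.53
Overall dilution factor = 15 × 18.647 × 15.667 × 443.53 = 1.9436 × 10^6
Final = 3.00 × 10^9 PFU/mL / 1.9436 × 10^6 = 1.54 × 10^3 PFU/mL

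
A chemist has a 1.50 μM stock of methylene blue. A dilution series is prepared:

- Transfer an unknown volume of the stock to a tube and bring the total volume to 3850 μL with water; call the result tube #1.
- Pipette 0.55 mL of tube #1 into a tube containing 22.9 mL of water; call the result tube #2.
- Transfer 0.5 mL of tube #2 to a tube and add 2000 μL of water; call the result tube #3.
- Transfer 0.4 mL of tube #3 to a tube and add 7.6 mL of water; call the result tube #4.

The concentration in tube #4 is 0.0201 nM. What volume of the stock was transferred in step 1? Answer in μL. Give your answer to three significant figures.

220 μL

Step 1: v brought to 3850 μL → factor = 3850 μL/v
Step 2: 0.55 mL + 22.9 mL = 23.45 mL total → factor 23.45/0.55 = 42.636
Step 3: 0.5 mL + 2000 μL = 2.5 mL total → factor 2.5/0.5 = 5
Step 4: 0.4 mL + 7.6 mL = 8 mL total → factor 8/0.4 = 20
Product of known-step factors = 4263.6
Overall factor = 1.50 μM / (0.0201 nM) = 74627
Step-1 factor = 74627 / 4263.6 = 17.503
v = 3850 μL / 17.503 = 220 μL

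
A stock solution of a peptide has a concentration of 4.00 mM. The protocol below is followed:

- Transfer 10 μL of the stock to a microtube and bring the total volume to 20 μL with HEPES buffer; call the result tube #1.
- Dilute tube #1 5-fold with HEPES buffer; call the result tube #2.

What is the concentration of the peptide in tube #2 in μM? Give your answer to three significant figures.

Step 1: 10 μL brought to 20 μL → factor 20/10 = 2
Step 2: 5-fold → factor 5
Overall dilution factor = 2 × 5 = 10
Final = 4.00 mM / 10 = 0.4000 mM = 400 μM

400 μM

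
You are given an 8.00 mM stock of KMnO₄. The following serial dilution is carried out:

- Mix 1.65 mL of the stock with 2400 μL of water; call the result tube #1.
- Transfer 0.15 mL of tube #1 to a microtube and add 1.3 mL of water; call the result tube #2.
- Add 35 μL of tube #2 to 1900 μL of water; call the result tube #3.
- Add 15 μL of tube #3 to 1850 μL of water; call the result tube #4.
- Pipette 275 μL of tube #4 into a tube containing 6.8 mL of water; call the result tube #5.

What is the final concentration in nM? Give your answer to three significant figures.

Step 1: 1.65 mL + 2400 μL = 4.05 mL total → factor 4.05/1.65 = 2.4545
Step 2: 0.15 mL + 1.3 mL = 1.45 mL total → factor 1.45/0.15 = 9.6667
Step 3: 35 μL + 1900 μL = 1935 μL total → factor 1935/35 = 55.286
Step 4: 15 μL + 1850 μL = 1865 μL total → factor 1865/15 = 124.33
Step 5: 275 μL + 6.8 mL = 7075 μL total → factor 7075/275 = 25.727
Overall dilution factor = 2.4545 × 9.6667 × 55.286 × 124.33 × 25.727 = 4.1961 × 10^6
Final = 8.00 mM / 4.1961 × 10^6 = 1.907 × 10^-6 mM = 1.91 nM

1.91 nM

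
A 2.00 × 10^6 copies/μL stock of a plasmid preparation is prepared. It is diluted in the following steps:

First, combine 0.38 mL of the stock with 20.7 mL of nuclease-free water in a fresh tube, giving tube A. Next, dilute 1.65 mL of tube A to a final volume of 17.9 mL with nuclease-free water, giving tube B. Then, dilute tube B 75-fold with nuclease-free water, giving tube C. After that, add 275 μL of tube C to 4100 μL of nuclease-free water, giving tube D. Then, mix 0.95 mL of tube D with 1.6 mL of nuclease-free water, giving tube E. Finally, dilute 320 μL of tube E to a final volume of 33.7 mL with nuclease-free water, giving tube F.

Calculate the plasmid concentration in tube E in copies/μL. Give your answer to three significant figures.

Step 1: 0.38 mL + 20.7 mL = 21.08 mL total → factor 21.08/0.38 = 55.474
Step 2: 1.65 mL brought to 17.9 mL → factor 17.9/1.65 = 10.848
Step 3: 75-fold → factor 75
Step 4: 275 μL + 4100 μL = 4375 μL total → factor 4375/275 = 15.909
Step 5: 0.95 mL + 1.6 mL = 2.55 mL total → factor 2.55/0.95 = 2.6842
Dilution factor through tube E = 55.474 × 10.848 × 75 × 15.909 × 2.6842 = 1.9274 × 10^6
[tube E] = 2.00 × 10^6 copies/μL / 1.9274 × 10^6 = 1.04 copies/μL

1.04 copies/μL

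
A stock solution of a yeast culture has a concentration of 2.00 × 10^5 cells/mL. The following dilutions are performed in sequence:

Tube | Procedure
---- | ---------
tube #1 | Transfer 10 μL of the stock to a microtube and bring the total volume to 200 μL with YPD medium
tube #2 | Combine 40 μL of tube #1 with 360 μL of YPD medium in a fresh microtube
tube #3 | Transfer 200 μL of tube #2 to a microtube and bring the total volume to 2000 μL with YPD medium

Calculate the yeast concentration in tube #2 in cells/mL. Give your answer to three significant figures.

1.00 × 10^3 cells/mL

Step 1: 10 μL brought to 200 μL → factor 200/10 = 20
Step 2: 40 μL + 360 μL = 400 μL total → factor 400/40 = 10
Dilution factor through tube #2 = 20 × 10 = 200
[tube #2] = 2.00 × 10^5 cells/mL / 200 = 1.00 × 10^3 cells/mL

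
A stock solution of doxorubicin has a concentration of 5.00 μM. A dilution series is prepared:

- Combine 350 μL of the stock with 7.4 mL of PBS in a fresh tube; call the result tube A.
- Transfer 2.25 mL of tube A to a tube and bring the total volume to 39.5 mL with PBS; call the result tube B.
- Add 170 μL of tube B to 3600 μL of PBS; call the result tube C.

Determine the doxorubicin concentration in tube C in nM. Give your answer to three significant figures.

0.580 nM

Step 1: 350 μL + 7.4 mL = 7750 μL total → factor 7750/350 = 22.143
Step 2: 2.25 mL brought to 39.5 mL → factor 39.5/2.25 = 17.556
Step 3: 170 μL + 3600 μL = 3770 μL total → factor 3770/170 = 22.176
Overall dilution factor = 22.143 × 17.556 × 22.176 = 8620.7
Final = 5.00 μM / 8620.7 = 0.0005800 μM = 0.580 nM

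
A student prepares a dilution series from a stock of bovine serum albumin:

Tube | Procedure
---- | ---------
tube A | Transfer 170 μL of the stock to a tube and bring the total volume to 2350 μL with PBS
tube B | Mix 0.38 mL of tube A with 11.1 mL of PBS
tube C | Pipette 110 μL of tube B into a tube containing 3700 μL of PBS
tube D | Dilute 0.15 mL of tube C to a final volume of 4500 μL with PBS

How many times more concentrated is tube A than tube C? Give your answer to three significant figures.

Step 1: 170 μL brought to 2350 μL → factor 2350/170 = 13.824
Step 2: 0.38 mL + 11.1 mL = 11.48 mL total → factor 11.48/0.38 = 30.211
Step 3: 110 μL + 3700 μL = 3810 μL total → factor 3810/110 = 34.636
Dilution factor to tube A = 13.824; to tube C = 14465
[tube A]/[tube C] = (factor to tube C)/(factor to tube A) = 14465/13.824 = 1.05 × 10^3

1.05 × 10^3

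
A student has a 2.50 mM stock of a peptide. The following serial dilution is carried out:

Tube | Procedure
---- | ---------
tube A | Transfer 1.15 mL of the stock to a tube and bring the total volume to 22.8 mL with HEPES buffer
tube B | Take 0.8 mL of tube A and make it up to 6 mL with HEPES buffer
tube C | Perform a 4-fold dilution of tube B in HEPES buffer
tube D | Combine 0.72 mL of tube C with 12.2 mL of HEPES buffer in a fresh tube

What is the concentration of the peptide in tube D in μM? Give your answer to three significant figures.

0.234 μM

Step 1: 1.15 mL brought to 22.8 mL → factor 22.8/1.15 = 19.826
Step 2: 0.8 mL brought to 6 mL → factor 6/0.8 = 7.5
Step 3: 4-fold → factor 4
Step 4: 0.72 mL + 12.2 mL = 12.92 mL total → factor 12.92/0.72 = 17.944
Overall dilution factor = 19.826 × 7.5 × 4 × 17.944 = 10673
Final = 2.50 mM / 10673 = 0.0002342 mM = 0.234 μM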